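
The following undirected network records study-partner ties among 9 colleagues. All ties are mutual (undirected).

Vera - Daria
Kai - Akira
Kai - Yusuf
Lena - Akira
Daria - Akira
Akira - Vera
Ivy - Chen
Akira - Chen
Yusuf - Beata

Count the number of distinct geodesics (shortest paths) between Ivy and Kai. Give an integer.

1

The shortest distance is 3, and the only length-3 path is Ivy–Chen–Akira–Kai. So there is exactly 1 shortest path.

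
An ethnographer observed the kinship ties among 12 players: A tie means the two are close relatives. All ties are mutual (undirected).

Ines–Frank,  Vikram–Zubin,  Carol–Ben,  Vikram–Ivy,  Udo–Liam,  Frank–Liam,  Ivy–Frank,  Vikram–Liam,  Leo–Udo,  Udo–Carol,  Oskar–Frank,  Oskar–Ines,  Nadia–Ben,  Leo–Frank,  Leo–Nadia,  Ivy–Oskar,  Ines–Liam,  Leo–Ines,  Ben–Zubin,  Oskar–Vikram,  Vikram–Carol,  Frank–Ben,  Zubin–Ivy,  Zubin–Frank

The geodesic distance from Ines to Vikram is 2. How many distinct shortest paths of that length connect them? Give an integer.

The shortest distance is 2. The length-2 paths are: Ines–Liam–Vikram; Ines–Oskar–Vikram.
That gives 2 distinct shortest paths.

2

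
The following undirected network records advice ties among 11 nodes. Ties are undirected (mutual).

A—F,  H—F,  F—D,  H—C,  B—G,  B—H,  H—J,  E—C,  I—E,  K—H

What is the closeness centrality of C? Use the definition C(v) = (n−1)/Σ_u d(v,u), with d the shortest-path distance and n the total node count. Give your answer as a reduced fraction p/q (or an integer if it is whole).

Distances from C: A:3, B:2, D:3, E:1, F:2, G:3, H:1, I:2, J:2, K:2. Sum = 21.
n = 11, so closeness = 10/21.

10/21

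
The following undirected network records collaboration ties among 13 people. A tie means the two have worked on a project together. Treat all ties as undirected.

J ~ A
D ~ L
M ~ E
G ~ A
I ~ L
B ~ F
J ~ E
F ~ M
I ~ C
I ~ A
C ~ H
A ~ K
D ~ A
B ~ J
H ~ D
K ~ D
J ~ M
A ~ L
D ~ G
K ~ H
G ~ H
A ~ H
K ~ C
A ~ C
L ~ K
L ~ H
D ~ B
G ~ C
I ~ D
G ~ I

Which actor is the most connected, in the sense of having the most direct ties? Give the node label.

A

Degrees — A:8, B:3, C:5, D:7, E:2, F:2, G:5, H:6, I:5, J:4, K:5, L:5, M:3.
The maximum is 8, attained only by A.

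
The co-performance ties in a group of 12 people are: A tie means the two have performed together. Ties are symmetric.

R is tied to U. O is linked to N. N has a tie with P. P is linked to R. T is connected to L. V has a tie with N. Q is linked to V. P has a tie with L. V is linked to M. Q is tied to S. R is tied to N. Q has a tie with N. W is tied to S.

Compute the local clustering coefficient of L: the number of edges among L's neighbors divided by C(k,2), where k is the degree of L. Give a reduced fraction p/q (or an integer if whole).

L's neighbors: P and T (k = 2).
Possible neighbor pairs: C(2,2) = 1. Edges among them: none → e = 0.
Clustering(L) = 0/1.

0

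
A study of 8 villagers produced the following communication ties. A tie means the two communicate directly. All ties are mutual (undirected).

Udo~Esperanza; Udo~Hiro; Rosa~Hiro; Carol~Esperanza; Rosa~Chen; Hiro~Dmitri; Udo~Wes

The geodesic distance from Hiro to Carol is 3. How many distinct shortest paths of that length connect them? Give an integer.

The shortest distance is 3, and the only length-3 path is Hiro–Udo–Esperanza–Carol. So there is exactly 1 shortest path.

1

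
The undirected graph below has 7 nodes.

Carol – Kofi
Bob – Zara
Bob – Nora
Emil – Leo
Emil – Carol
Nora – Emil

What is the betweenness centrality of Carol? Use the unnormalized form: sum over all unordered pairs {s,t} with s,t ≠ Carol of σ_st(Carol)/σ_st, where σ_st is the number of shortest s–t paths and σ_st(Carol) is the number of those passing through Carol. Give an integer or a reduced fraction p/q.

Pairs whose geodesics pass through Carol — Nora–Kofi: 1; Bob–Kofi: 1; Emil–Kofi: 1; Zara–Kofi: 1; Kofi–Leo: 1.
All other pairs contribute 0.
Summing the contributions gives betweenness(Carol) = 5.

5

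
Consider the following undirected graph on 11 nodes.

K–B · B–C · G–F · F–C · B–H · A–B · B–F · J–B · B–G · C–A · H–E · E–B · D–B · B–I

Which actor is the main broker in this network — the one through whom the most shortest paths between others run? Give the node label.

Unnormalized betweenness of each node: A:0, B:40, C:1/2, D:0, E:0, F:1/2, G:0, H:0, I:0, J:0, K:0.
B has the largest value, 40, making it the main broker — the node through which the most shortest paths run.

B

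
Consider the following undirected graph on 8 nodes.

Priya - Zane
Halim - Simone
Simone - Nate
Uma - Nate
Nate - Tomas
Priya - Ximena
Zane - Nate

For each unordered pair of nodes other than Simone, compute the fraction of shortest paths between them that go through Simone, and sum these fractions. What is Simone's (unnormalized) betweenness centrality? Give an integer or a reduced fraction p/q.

6

Pairs whose geodesics pass through Simone — Uma–Halim: 1; Tomas–Halim: 1; Zane–Halim: 1; Priya–Halim: 1; Nate–Halim: 1; Halim–Ximena: 1.
All other pairs contribute 0.
Summing the contributions gives betweenness(Simone) = 6.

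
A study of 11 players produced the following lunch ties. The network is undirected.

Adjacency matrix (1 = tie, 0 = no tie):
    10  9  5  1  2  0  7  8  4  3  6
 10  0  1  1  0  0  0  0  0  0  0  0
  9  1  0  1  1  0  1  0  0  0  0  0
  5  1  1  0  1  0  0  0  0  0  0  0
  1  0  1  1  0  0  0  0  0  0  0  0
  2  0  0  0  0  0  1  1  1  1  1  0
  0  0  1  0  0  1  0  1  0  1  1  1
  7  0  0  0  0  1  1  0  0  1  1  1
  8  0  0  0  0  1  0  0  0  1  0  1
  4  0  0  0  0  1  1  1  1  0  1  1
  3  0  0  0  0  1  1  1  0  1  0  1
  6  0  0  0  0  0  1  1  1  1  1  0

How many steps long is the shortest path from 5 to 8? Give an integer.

4

One shortest route is 5 – 9 – 0 – 4 – 8, which uses 4 edges, and at distance 3 from 5 we only reach {2, 3, 4, 6, 7}, which does not include 8. So d(5,8) = 4.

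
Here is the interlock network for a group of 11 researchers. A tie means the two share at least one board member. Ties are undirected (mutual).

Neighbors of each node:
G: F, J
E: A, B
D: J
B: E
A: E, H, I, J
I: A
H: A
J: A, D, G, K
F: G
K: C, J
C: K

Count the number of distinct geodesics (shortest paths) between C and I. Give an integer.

The shortest distance is 4, and the only length-4 path is C–K–J–A–I. So there is exactly 1 shortest path.

1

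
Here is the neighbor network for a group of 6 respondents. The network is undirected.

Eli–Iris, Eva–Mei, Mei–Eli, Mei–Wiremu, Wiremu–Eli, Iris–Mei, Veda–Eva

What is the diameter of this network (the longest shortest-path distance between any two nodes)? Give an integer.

3

Eccentricity of each node (its greatest distance to any other): Eli:3, Eva:2, Iris:3, Mei:2, Veda:3, Wiremu:3.
The maximum eccentricity is 3, realized for instance by the pair Eli–Veda via Eli – Mei – Eva – Veda. So the diameter is 3.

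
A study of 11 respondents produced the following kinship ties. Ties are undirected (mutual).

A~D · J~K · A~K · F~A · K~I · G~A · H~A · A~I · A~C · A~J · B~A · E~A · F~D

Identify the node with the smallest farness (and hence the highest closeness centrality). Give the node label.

A

Farness (sum of distances to all others) for each node — A:10, B:19, C:19, D:18, E:19, F:18, G:19, H:19, I:18, J:18, K:17.
The smallest farness is 10, for A, so A has the highest closeness.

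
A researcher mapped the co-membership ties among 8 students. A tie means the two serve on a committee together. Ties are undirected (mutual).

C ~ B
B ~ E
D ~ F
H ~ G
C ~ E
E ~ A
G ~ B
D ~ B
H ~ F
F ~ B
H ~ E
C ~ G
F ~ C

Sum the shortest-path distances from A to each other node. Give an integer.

Distances from A: B:2, C:2, D:3, E:1, F:3, G:3, H:2.
Sum = 2 + 2 + 3 + 1 + 3 + 3 + 2 = 16.

16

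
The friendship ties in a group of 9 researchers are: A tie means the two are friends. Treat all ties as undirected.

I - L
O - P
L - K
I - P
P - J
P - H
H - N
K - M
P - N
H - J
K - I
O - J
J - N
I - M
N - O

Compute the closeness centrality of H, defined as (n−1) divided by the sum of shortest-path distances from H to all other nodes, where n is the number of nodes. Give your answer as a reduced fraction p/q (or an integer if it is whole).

1/2

Distances from H: I:2, J:1, K:3, L:3, M:3, N:1, O:2, P:1. Sum = 16.
n = 9, so closeness = 8/16 = 1/2.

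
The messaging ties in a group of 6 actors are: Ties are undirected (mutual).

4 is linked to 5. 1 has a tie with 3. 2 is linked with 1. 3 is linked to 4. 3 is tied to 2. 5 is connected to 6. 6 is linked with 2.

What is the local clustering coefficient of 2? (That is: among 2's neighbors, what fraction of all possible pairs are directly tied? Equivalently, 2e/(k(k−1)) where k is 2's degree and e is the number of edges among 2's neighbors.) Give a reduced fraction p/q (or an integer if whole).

2's neighbors: 1, 3, and 6 (k = 3).
Possible neighbor pairs: C(3,2) = 3. Edges among them: 1–3 → e = 1.
Clustering(2) = 1/3.

1/3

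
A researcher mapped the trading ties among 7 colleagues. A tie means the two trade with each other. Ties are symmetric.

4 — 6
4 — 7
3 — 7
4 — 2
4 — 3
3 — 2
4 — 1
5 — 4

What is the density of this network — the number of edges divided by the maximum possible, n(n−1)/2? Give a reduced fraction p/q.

8/21

There are 8 edges and 7 nodes, so the maximum possible is C(7,2) = 21.
Density = 8/21.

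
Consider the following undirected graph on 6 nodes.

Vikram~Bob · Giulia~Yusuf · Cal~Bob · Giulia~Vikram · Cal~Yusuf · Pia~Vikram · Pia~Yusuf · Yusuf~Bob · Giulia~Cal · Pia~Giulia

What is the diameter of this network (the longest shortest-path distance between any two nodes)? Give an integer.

2

Eccentricity of each node (its greatest distance to any other): Bob:2, Cal:2, Giulia:2, Pia:2, Vikram:2, Yusuf:2.
The maximum eccentricity is 2, realized for instance by the pair Cal–Vikram via Cal – Bob – Vikram. So the diameter is 2.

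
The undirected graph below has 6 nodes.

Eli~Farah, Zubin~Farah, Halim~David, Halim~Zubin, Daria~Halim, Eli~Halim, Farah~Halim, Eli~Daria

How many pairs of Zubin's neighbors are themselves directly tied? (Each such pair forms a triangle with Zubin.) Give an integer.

Zubin's neighbors: Farah and Halim.
Neighbor pairs that are themselves tied: Zubin–Farah–Halim. Each forms one triangle with Zubin, for 1 in total.

1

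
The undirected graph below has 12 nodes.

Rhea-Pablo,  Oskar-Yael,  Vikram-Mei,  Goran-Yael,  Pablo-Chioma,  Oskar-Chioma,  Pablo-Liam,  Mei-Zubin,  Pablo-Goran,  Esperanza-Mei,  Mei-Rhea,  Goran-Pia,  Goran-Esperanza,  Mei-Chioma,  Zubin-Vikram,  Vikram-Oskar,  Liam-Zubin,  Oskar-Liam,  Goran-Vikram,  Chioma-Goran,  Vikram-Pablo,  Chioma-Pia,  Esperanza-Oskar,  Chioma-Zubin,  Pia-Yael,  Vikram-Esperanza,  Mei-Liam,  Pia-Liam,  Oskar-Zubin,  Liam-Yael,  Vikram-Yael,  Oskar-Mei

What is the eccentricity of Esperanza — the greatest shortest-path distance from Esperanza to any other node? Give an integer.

Distances from Esperanza: Chioma:2, Goran:1, Liam:2, Mei:1, Oskar:1, Pablo:2, Pia:2, Rhea:2, Vikram:1, Yael:2, Zubin:2.
The largest is 2 (to Zubin, Chioma, Liam, Rhea, Pablo, Yael, and Pia), so the eccentricity of Esperanza is 2.

2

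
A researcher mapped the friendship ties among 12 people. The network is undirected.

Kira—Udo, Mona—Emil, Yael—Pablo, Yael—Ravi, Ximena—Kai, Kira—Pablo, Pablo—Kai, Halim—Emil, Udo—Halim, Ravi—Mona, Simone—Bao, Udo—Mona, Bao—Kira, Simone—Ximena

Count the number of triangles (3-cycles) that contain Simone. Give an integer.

0

Simone's neighbors are Bao and Ximena, but none of them are tied to each other, so no triangle contains Simone.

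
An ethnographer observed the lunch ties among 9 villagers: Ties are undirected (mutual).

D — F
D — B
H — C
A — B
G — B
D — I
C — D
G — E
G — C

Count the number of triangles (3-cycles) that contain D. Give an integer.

D's neighbors are B, C, F, and I, but none of them are tied to each other, so no triangle contains D.

0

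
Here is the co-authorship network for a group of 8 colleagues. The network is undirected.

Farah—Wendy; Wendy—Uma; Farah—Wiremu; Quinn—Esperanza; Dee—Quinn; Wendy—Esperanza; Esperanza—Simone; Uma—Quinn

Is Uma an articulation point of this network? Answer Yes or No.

Even without Uma, every remaining node can still reach every other (the residual graph is connected), so Uma is not a cut vertex.

No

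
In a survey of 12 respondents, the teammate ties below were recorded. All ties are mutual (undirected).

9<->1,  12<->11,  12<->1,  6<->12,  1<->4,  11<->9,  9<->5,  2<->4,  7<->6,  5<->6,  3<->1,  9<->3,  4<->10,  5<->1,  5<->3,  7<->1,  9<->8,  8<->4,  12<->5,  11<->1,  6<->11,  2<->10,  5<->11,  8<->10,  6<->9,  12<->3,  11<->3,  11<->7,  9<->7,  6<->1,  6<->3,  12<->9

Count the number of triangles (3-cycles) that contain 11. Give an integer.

11's neighbors: 1, 3, 5, 6, 7, 9, and 12.
Neighbor pairs that are themselves tied: 11–1–3; 11–1–5; 11–1–6; 11–1–7; 11–1–9; 11–1–12; 11–3–5; 11–3–6; 11–3–9; 11–3–12; 11–5–6; 11–5–9; 11–5–12; 11–6–7; 11–6–9; 11–6–12; 11–7–9; 11–9–12. Each forms one triangle with 11, for 18 in total.

18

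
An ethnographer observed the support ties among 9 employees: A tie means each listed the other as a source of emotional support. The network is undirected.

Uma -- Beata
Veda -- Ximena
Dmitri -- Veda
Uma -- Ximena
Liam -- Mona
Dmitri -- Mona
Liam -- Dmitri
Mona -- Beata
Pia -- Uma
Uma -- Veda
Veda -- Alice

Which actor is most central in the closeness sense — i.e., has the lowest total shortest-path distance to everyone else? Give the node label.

Farness (sum of distances to all others) for each node — Alice:19, Beata:15, Dmitri:14, Liam:19, Mona:16, Pia:20, Uma:13, Veda:12, Ximena:16.
The smallest farness is 12, for Veda, so Veda has the highest closeness.

Veda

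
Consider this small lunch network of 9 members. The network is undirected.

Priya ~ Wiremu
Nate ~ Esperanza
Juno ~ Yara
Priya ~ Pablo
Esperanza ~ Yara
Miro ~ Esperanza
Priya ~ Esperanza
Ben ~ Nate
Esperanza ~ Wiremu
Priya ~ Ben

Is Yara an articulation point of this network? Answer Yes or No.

Removing Yara leaves {Ben, Esperanza, Miro, Nate, Pablo, Priya, and Wiremu} with no path to {Juno}, so the network splits into 2 components. Yara is a cut vertex.

Yes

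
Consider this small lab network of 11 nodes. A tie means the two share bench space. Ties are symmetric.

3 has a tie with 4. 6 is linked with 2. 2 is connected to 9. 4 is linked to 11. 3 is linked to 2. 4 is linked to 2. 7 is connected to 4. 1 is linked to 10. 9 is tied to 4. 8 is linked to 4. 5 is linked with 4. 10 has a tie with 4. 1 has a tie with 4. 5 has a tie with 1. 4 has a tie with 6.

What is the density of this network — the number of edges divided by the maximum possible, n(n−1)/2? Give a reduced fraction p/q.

3/11

There are 15 edges and 11 nodes, so the maximum possible is C(11,2) = 55.
Density = 15/55 = 3/11.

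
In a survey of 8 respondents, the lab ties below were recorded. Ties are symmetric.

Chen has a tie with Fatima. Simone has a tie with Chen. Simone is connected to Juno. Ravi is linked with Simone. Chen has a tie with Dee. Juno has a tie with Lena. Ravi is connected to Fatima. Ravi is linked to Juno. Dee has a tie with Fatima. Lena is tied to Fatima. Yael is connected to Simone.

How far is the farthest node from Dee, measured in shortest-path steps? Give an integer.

Distances from Dee: Chen:1, Fatima:1, Juno:3, Lena:2, Ravi:2, Simone:2, Yael:3.
The largest is 3 (to Yael and Juno), so the eccentricity of Dee is 3.

3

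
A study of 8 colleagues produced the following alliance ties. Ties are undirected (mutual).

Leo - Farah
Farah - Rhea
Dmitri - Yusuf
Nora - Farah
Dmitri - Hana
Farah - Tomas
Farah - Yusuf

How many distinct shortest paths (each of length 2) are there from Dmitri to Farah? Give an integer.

1

The shortest distance is 2, and the only length-2 path is Dmitri–Yusuf–Farah. So there is exactly 1 shortest path.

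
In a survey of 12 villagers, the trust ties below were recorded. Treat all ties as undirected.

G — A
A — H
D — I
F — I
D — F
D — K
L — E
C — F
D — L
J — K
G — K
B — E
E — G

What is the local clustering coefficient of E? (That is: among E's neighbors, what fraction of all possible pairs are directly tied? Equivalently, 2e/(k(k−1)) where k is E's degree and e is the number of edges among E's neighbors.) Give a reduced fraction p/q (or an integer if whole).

0

E's neighbors: B, G, and L (k = 3).
Possible neighbor pairs: C(3,2) = 3. Edges among them: none → e = 0.
Clustering(E) = 0/3 = 0.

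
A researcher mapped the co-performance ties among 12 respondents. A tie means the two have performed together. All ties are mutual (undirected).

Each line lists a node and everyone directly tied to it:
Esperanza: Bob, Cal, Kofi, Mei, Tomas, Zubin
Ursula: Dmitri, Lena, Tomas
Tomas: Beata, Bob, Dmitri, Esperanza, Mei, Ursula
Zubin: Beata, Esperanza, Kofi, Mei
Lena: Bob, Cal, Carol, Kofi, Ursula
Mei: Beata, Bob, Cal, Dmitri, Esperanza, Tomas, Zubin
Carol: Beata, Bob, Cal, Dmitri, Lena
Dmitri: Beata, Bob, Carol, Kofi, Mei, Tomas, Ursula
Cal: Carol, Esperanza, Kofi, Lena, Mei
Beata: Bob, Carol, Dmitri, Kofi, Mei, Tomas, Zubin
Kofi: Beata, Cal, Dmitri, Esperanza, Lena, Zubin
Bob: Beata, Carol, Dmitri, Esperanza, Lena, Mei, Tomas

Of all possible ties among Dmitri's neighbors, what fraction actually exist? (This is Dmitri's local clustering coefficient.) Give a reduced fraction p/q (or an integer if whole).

Dmitri's neighbors: Beata, Bob, Carol, Kofi, Mei, Tomas, and Ursula (k = 7).
Possible neighbor pairs: C(7,2) = 21. Edges among them: Beata–Bob, Beata–Carol, Beata–Kofi, Beata–Mei, Beata–Tomas, Bob–Carol, Bob–Mei, Bob–Tomas, Mei–Tomas, Tomas–Ursula → e = 10.
Clustering(Dmitri) = 10/21.

10/21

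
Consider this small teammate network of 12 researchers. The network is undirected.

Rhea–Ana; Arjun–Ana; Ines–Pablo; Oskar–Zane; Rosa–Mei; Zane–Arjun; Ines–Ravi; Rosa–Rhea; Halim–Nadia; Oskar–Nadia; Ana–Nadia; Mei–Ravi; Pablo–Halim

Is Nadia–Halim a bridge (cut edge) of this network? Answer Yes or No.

No

Even without that edge, Nadia still reaches Halim via Nadia – Ana – Rhea – Rosa – Mei – Ravi – Ines – Pablo – Halim, so the network stays connected. Not a bridge.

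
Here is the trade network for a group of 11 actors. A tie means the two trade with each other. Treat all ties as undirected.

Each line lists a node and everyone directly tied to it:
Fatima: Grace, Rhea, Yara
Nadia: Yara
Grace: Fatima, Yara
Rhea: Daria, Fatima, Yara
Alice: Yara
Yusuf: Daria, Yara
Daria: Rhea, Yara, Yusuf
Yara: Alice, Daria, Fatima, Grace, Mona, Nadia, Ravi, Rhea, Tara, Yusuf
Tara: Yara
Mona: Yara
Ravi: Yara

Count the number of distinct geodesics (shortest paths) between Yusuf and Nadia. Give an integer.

1

The shortest distance is 2, and the only length-2 path is Yusuf–Yara–Nadia. So there is exactly 1 shortest path.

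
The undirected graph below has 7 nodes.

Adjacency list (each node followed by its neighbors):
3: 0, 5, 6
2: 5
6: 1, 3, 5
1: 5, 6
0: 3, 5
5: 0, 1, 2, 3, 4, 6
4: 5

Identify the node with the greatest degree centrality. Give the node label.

5

Degrees — 0:2, 1:2, 2:1, 3:3, 4:1, 5:6, 6:3.
The maximum is 6, attained only by 5.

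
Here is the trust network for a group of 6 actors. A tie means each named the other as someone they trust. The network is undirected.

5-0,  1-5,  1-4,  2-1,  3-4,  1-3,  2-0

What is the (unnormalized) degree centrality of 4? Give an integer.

2

4 is directly tied to 1 and 3. That is 2 neighbors, so the degree of 4 is 2.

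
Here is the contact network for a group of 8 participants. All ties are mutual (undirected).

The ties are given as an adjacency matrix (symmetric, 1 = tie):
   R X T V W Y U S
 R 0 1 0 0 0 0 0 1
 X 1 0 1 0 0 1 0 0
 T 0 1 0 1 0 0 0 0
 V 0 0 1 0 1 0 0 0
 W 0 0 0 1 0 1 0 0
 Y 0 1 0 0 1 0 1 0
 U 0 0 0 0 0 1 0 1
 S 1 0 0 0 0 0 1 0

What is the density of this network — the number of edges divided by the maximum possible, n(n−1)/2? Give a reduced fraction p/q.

9/28

There are 9 edges and 8 nodes, so the maximum possible is C(8,2) = 28.
Density = 9/28.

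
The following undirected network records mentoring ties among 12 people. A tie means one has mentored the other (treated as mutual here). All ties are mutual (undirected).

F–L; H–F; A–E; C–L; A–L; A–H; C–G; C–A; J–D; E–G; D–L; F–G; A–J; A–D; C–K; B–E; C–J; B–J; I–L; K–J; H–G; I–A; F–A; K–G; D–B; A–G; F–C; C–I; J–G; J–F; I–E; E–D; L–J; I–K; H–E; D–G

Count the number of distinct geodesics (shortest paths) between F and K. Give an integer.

3

The shortest distance is 2. The length-2 paths are: F–C–K; F–J–K; F–G–K.
That gives 3 distinct shortest paths.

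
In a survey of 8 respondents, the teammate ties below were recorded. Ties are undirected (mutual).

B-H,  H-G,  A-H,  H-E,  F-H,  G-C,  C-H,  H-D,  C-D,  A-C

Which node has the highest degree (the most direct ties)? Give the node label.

H

Degrees — A:2, B:1, C:4, D:2, E:1, F:1, G:2, H:7.
The maximum is 7, attained only by H.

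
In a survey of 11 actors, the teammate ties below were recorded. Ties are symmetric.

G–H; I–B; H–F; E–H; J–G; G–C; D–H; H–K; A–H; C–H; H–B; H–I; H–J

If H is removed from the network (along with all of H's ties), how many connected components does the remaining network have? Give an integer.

7

Without H, the remaining ties split the others into: {D}; {K}; {B, I}; {C, G, J}; {F}; {E}; {A}.
That's 7 separate components.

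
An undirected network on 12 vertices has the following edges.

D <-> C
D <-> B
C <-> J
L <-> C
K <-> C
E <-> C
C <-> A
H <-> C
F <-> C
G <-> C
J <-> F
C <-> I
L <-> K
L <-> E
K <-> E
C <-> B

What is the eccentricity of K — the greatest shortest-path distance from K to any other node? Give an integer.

Distances from K: A:2, B:2, C:1, D:2, E:1, F:2, G:2, H:2, I:2, J:2, L:1.
The largest is 2 (to D, F, I, J, G, H, A, and B), so the eccentricity of K is 2.

2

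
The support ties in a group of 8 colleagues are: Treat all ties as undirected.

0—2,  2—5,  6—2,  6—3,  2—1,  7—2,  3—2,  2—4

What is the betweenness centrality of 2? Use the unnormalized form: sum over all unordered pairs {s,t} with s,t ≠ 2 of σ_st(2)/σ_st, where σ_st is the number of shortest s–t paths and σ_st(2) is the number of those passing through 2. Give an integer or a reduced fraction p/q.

20

Pairs whose geodesics pass through 2 — 4–0: 1; 4–1: 1; 4–3: 1; 4–7: 1; 4–6: 1; 4–5: 1; 0–1: 1; 0–3: 1; 0–7: 1; 0–6: 1; 0–5: 1; 1–3: 1; 1–7: 1; 1–6: 1 … (+6 more pairs).
All other pairs contribute 0.
Summing the contributions gives betweenness(2) = 20.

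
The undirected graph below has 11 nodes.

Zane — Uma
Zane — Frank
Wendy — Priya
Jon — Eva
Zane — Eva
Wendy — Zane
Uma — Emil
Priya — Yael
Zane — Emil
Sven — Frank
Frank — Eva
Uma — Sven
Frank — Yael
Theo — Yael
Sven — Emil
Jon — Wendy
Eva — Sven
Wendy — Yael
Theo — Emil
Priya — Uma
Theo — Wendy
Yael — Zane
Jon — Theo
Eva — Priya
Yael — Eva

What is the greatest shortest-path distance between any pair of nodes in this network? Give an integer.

3

Eccentricity of each node (its greatest distance to any other): Emil:2, Eva:2, Frank:2, Jon:3, Priya:2, Sven:3, Theo:2, Uma:3, Wendy:3, Yael:2, Zane:2.
The maximum eccentricity is 3, realized for instance by the pair Uma–Jon via Uma – Zane – Eva – Jon. So the diameter is 3.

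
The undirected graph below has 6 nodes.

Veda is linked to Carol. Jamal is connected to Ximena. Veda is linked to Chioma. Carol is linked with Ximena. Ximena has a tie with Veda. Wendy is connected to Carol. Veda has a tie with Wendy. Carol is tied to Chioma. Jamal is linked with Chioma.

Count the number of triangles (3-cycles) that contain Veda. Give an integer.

3

Veda's neighbors: Carol, Chioma, Wendy, and Ximena.
Neighbor pairs that are themselves tied: Veda–Carol–Chioma; Veda–Carol–Wendy; Veda–Carol–Ximena. Each forms one triangle with Veda, for 3 in total.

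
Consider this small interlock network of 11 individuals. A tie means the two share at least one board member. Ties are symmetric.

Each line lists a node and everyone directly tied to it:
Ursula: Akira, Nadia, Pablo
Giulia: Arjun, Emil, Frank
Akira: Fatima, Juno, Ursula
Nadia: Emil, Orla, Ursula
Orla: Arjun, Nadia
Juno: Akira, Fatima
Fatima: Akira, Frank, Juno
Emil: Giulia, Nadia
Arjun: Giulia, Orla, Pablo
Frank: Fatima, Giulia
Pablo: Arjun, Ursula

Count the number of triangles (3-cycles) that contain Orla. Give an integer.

Orla's neighbors are Arjun and Nadia, but none of them are tied to each other, so no triangle contains Orla.

0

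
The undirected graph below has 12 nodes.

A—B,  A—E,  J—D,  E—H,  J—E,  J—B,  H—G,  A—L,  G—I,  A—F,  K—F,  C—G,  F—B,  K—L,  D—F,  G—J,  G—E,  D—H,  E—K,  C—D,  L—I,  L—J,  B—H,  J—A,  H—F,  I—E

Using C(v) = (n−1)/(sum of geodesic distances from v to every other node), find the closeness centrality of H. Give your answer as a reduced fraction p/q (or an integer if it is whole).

Distances from H: A:2, B:1, C:2, D:1, E:1, F:1, G:1, I:2, J:2, K:2, L:3. Sum = 18.
n = 12, so closeness = 11/18.

11/18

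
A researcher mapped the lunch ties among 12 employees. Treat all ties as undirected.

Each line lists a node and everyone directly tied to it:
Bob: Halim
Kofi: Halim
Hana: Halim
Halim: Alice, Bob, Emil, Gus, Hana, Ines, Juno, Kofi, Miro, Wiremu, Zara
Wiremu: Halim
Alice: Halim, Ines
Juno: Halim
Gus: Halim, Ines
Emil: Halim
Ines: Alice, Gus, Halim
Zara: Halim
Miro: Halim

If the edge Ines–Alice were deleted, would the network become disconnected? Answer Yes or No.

Even without that edge, Ines still reaches Alice via Ines – Halim – Alice, so the network stays connected. Not a bridge.

No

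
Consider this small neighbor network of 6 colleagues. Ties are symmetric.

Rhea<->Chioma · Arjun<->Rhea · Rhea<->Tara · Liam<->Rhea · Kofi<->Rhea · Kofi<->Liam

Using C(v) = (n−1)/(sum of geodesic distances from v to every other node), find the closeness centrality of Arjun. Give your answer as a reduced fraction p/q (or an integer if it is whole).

Distances from Arjun: Chioma:2, Kofi:2, Liam:2, Rhea:1, Tara:2. Sum = 9.
n = 6, so closeness = 5/9.

5/9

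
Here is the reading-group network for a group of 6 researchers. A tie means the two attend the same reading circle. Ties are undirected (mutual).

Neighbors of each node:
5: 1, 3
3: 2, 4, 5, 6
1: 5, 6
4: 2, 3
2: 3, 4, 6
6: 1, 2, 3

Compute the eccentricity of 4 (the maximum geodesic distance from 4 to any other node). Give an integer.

3

Distances from 4: 1:3, 2:1, 3:1, 5:2, 6:2.
The largest is 3 (to 1), so the eccentricity of 4 is 3.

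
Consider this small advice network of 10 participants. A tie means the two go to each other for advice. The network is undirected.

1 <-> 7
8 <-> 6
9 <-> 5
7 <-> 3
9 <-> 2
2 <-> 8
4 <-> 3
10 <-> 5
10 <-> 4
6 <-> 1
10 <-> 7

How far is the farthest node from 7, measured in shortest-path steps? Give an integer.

4

Distances from 7: 1:1, 2:4, 3:1, 4:2, 5:2, 6:2, 8:3, 9:3, 10:1.
The largest is 4 (to 2), so the eccentricity of 7 is 4.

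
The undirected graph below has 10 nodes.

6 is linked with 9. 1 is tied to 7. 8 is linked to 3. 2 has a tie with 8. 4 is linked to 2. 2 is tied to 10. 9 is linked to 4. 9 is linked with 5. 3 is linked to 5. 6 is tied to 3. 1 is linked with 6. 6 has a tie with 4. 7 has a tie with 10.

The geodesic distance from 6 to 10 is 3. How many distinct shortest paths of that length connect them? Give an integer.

2

The shortest distance is 3. The length-3 paths are: 6–1–7–10; 6–4–2–10.
That gives 2 distinct shortest paths.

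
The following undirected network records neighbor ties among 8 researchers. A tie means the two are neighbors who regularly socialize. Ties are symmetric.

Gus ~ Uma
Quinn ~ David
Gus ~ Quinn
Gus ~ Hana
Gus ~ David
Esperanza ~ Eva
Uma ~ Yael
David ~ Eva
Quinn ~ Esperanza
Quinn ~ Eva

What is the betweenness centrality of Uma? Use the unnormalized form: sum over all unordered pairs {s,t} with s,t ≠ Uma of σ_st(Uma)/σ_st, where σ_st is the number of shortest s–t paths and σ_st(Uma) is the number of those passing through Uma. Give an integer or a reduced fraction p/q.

6

Pairs whose geodesics pass through Uma — Yael–Gus: 1; Yael–Hana: 1; Yael–Eva: 2/2; Yael–Quinn: 1; Yael–Esperanza: 1; Yael–David: 1.
All other pairs contribute 0.
Summing the contributions gives betweenness(Uma) = 6.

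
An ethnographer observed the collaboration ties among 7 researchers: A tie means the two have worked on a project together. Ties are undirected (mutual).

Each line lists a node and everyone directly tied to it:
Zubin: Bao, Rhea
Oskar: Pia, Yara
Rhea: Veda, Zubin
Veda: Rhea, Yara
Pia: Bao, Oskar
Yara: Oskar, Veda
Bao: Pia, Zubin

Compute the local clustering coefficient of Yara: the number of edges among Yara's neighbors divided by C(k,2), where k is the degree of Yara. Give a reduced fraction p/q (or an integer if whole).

Yara's neighbors: Oskar and Veda (k = 2).
Possible neighbor pairs: C(2,2) = 1. Edges among them: none → e = 0.
Clustering(Yara) = 0/1.

0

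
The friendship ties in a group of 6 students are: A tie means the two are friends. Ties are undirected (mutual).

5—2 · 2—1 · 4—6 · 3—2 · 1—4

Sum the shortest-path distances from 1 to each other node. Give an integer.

8

Distances from 1: 2:1, 3:2, 4:1, 5:2, 6:2.
Sum = 1 + 2 + 1 + 2 + 2 = 8.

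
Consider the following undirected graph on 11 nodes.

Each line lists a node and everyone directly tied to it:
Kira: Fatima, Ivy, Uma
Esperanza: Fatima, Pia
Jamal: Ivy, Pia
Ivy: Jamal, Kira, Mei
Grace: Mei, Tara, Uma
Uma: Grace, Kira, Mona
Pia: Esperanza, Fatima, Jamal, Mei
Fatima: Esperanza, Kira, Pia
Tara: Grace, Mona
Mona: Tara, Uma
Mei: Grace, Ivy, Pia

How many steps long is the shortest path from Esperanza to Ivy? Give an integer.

One shortest route is Esperanza – Pia – Mei – Ivy, which uses 3 edges, and at distance 2 from Esperanza we only reach {Jamal, Kira, Mei}, which does not include Ivy. So d(Esperanza,Ivy) = 3.

3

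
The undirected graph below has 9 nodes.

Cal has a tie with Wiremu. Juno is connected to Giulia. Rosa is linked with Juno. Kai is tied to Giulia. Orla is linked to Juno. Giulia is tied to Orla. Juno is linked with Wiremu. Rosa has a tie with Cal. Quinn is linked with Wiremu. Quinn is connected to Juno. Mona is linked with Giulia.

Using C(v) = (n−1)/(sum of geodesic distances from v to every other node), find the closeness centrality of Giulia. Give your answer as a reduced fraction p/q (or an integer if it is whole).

Distances from Giulia: Cal:3, Juno:1, Kai:1, Mona:1, Orla:1, Quinn:2, Rosa:2, Wiremu:2. Sum = 13.
n = 9, so closeness = 8/13.

8/13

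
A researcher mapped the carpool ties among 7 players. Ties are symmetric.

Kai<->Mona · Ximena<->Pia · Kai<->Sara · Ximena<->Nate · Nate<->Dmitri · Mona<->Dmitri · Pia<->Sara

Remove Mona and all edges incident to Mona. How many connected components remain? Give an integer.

Mona's neighbors (Dmitri and Kai) remain reachable from one another through other ties, so the rest of the network stays in one piece.

1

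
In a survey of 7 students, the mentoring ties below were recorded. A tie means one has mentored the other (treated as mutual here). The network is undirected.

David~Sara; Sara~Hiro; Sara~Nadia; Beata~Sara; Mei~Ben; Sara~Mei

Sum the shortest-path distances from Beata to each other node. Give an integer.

Distances from Beata: Ben:3, David:2, Hiro:2, Mei:2, Nadia:2, Sara:1.
Sum = 3 + 2 + 2 + 2 + 2 + 1 = 12.

12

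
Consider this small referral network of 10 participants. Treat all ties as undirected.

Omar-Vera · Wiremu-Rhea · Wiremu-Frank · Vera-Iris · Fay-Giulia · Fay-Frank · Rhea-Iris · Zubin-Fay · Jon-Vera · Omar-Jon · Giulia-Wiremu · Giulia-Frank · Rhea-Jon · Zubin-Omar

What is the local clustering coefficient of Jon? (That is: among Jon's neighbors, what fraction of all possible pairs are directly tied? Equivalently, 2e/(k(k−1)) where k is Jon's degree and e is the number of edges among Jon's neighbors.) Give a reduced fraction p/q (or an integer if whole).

Jon's neighbors: Omar, Rhea, and Vera (k = 3).
Possible neighbor pairs: C(3,2) = 3. Edges among them: Omar–Vera → e = 1.
Clustering(Jon) = 1/3.

1/3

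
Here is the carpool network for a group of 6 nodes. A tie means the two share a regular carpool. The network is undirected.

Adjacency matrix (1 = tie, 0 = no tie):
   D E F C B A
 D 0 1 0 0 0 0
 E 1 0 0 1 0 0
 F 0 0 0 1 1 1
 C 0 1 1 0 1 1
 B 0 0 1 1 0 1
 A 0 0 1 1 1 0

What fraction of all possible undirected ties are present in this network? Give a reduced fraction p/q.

8/15

There are 8 edges and 6 nodes, so the maximum possible is C(6,2) = 15.
Density = 8/15.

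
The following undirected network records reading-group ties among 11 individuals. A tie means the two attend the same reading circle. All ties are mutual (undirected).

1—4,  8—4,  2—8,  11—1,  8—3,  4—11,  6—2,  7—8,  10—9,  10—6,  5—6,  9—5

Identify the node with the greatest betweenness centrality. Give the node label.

Unnormalized betweenness of each node: 1:0, 2:24, 3:0, 4:16, 5:4, 6:43/2, 7:0, 8:32, 9:1/2, 10:4, 11:0.
8 has the largest value, 32, making it the main broker — the node through which the most shortest paths run.

8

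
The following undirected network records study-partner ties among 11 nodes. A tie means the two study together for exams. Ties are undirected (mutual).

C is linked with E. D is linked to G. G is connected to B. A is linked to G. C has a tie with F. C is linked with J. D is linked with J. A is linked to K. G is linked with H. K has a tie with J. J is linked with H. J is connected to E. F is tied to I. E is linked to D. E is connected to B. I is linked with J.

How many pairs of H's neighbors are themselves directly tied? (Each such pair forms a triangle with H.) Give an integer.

0

H's neighbors are G and J, but none of them are tied to each other, so no triangle contains H.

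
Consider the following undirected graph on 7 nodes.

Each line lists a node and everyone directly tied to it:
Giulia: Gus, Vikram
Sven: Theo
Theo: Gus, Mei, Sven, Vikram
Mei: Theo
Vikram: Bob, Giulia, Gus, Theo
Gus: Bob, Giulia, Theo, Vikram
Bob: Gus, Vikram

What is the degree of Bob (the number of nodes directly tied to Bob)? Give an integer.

Bob is directly tied to Gus and Vikram. That is 2 neighbors, so the degree of Bob is 2.

2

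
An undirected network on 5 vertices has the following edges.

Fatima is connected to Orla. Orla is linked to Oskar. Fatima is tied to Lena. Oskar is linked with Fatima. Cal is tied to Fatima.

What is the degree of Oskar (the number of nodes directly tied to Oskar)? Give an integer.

2

Oskar is directly tied to Fatima and Orla. That is 2 neighbors, so the degree of Oskar is 2.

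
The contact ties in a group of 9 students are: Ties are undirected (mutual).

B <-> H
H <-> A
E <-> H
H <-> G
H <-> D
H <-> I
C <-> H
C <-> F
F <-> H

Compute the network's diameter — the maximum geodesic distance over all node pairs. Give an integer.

Eccentricity of each node (its greatest distance to any other): A:2, B:2, C:2, D:2, E:2, F:2, G:2, H:1, I:2.
The maximum eccentricity is 2, realized for instance by the pair I–D via I – H – D. So the diameter is 2.

2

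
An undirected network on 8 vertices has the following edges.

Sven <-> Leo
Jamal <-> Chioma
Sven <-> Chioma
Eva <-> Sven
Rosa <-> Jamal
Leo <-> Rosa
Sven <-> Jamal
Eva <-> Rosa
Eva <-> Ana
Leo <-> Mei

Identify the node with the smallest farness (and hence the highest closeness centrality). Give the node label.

Farness (sum of distances to all others) for each node — Ana:18, Chioma:14, Eva:12, Jamal:13, Leo:12, Mei:18, Rosa:11, Sven:10.
The smallest farness is 10, for Sven, so Sven has the highest closeness.

Sven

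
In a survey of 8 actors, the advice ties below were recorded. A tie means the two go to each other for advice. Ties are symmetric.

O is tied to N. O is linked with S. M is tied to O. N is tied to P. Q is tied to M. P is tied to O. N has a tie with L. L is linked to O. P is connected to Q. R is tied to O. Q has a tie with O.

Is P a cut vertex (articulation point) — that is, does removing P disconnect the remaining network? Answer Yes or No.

Even without P, every remaining node can still reach every other (the residual graph is connected), so P is not a cut vertex.

No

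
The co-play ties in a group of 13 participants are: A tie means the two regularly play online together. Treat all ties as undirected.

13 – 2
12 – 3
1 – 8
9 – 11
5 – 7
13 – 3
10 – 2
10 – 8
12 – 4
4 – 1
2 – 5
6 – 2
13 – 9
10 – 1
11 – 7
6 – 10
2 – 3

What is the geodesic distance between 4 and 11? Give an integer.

One shortest route is 4 – 12 – 3 – 13 – 9 – 11, which uses 5 edges, and at distance 4 from 4 we only reach {5, 9}, which does not include 11. So d(4,11) = 5.

5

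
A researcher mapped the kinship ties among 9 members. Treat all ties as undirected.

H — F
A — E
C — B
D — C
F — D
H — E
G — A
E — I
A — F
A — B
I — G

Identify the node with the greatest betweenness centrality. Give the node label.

Unnormalized betweenness of each node: A:27/2, B:4, C:1, D:2, E:11/2, F:22/3, G:13/6, H:5/3, I:5/6.
A has the largest value, 27/2, making it the main broker — the node through which the most shortest paths run.

A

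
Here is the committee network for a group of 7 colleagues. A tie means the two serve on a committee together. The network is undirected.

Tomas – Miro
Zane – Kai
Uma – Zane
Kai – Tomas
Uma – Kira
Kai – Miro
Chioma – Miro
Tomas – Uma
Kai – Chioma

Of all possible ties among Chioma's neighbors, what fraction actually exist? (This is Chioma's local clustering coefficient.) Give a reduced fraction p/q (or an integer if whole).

1

Chioma's neighbors: Kai and Miro (k = 2).
Possible neighbor pairs: C(2,2) = 1. Edges among them: Kai–Miro → e = 1.
Clustering(Chioma) = 1/1.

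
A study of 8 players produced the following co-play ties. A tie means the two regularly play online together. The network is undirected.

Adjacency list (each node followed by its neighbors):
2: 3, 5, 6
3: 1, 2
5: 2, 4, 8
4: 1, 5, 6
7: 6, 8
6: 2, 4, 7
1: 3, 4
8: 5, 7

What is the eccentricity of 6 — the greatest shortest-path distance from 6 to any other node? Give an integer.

Distances from 6: 1:2, 2:1, 3:2, 4:1, 5:2, 7:1, 8:2.
The largest is 2 (to 1, 5, 3, and 8), so the eccentricity of 6 is 2.

2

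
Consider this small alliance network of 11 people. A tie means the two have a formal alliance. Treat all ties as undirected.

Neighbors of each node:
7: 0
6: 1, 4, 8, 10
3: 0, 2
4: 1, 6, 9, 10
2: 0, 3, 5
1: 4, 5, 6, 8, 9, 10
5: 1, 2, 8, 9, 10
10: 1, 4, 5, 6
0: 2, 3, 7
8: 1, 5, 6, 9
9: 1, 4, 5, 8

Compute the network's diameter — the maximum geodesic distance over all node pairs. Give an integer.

Eccentricity of each node (its greatest distance to any other): 0:4, 1:4, 2:3, 3:4, 4:5, 5:3, 6:5, 7:5, 8:4, 9:4, 10:4.
The maximum eccentricity is 5, realized for instance by the pair 7–6 via 7 – 0 – 2 – 5 – 8 – 6. So the diameter is 5.

5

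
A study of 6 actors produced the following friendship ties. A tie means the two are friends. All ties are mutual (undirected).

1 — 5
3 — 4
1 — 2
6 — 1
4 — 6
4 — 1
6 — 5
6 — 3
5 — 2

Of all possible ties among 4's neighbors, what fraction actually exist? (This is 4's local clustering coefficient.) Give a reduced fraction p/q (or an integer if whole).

2/3

4's neighbors: 1, 3, and 6 (k = 3).
Possible neighbor pairs: C(3,2) = 3. Edges among them: 1–6, 3–6 → e = 2.
Clustering(4) = 2/3.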